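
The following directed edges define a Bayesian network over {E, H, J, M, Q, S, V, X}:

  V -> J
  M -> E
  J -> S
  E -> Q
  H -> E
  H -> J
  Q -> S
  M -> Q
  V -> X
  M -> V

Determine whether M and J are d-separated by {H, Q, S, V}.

We examine all 5 paths between M and J:
  1. M → V → J — V:chain[blocks] ⇒ blocked
  2. M → Q → S ← J — Q:chain[blocks]; S:collider[open] ⇒ blocked
  3. M → Q ← E ← H → J — Q:collider[open]; E:chain[open]; H:fork[blocks] ⇒ blocked
  4. M → E → Q → S ← J — E:chain[open]; Q:chain[blocks]; S:collider[open] ⇒ blocked
  5. M → E ← H → J — E:collider[open]; H:fork[blocks] ⇒ blocked
Since every path is blocked, d-separation holds.

Yes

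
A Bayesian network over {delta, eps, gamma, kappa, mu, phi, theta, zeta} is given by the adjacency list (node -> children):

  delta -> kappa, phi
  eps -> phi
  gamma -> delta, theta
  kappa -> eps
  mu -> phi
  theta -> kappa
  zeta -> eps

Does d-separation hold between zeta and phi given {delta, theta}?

No

There are 3 undirected paths between zeta and phi; checking each against the conditioning set {delta, theta}:
  1. zeta → eps → phi — eps:chain[open] ⇒ active
  2. zeta → eps ← kappa ← theta ← gamma → delta → phi — eps:collider[blocks]; kappa:chain[open]; theta:chain[blocks]; gamma:fork[open]; delta:chain[blocks] ⇒ blocked
  3. zeta → eps ← kappa ← delta → phi — eps:collider[blocks]; kappa:chain[open]; delta:fork[blocks] ⇒ blocked
Since the path zeta → eps → phi is active, zeta and phi are not d-separated given {delta, theta}.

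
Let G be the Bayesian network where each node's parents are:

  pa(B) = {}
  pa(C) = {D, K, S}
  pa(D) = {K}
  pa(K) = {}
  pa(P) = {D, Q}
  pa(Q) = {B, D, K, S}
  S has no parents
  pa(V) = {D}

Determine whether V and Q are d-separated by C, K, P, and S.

No

There are 6 undirected paths between V and Q; checking each against the conditioning set {C, K, P, S}:
Path 1: V ← D → P ← Q
  D is a fork and D is not conditioned on; P is a collider and P is conditioned on, which opens it — no node blocks this path, so it is active.
Path 2: V ← D → Q
  D is a fork and D is not conditioned on — no node blocks this path, so it is active.
Path 3: V ← D ← K → Q
  K is a fork here and K is conditioned on, so the path is blocked at K.
Path 4: V ← D ← K → C ← S → Q
  K is a fork here and K is conditioned on, so the path is blocked at K.
Path 5: V ← D → C ← K → Q
  K is a fork here and K is conditioned on, so the path is blocked at K.
Path 6: V ← D → C ← S → Q
  S is a fork here and S is conditioned on, so the path is blocked at S.
At least one path is unblocked, so d-separation fails.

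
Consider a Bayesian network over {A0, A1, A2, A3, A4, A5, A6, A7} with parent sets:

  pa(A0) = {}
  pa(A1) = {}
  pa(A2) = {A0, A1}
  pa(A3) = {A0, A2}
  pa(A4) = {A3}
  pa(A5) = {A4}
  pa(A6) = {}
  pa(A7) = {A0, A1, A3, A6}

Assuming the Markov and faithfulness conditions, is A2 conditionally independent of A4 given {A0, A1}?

Enumerating the 5 paths from A2 to A4 and testing each for blocking by {A0, A1}:
Path 1: A2 ← A0 → A7 ← A3 → A4
  A0 is a fork here and A0 is conditioned on, so the path is blocked at A0.
Path 2: A2 ← A0 → A3 → A4
  A0 is a fork here and A0 is conditioned on, so the path is blocked at A0.
Path 3: A2 ← A1 → A7 ← A0 → A3 → A4
  A1 is a fork here and A1 is conditioned on, so the path is blocked at A1.
Path 4: A2 ← A1 → A7 ← A3 → A4
  A1 is a fork here and A1 is conditioned on, so the path is blocked at A1.
Path 5: A2 → A3 → A4
  A3 is a chain and A3 is not conditioned on — no node blocks this path, so it is active.
Since the path A2 → A3 → A4 is active, A2 and A4 are not d-separated given {A0, A1}.

No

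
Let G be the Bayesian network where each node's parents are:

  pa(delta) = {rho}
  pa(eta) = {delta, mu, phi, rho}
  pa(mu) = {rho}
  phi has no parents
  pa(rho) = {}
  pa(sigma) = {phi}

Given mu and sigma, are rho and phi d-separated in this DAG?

3 paths connect rho and phi; each must be blocked for d-separation to hold:
Path 1: rho → eta ← phi
  eta is a collider here and neither eta nor any of its descendants is conditioned on, so the collider stays closed — the path is blocked at eta.
Path 2: rho → mu → eta ← phi
  mu is a chain here and mu is conditioned on, so the path is blocked at mu.
Path 3: rho → delta → eta ← phi
  eta is a collider here and neither eta nor any of its descendants is conditioned on, so the collider stays closed — the path is blocked at eta.
Since every path is blocked, d-separation holds.

Yes — rho and phi are d-separated given {mu, sigma}.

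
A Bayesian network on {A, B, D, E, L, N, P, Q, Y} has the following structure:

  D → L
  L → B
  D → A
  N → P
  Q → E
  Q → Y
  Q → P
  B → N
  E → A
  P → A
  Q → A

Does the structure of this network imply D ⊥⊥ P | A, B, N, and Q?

No

Enumerating the 4 paths from D to P and testing each for blocking by {A, B, N, Q}:
Path 1: D → L → B → N → P
  B is a chain here and B is conditioned on, so the path is blocked at B.
Path 2: D → A ← Q → P
  Q is a fork here and Q is conditioned on, so the path is blocked at Q.
Path 3: D → A ← E ← Q → P
  Q is a fork here and Q is conditioned on, so the path is blocked at Q.
Path 4: D → A ← P
  A is a collider and A is conditioned on, which opens it — no node blocks this path, so it is active.
Since the path D → A ← P is active, D and P are not d-separated given {A, B, N, Q}.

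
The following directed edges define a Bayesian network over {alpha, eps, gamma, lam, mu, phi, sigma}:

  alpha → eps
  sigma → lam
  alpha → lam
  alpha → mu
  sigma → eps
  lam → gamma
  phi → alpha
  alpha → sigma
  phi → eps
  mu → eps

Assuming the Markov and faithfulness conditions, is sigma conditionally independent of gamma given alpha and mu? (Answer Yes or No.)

No — sigma and gamma are not d-separated given {alpha, mu}.

5 paths connect sigma and gamma; each must be blocked for d-separation to hold:
  1. sigma → eps ← phi → alpha → lam → gamma — eps:collider[blocks]; phi:fork[open]; alpha:chain[blocks]; lam:chain[open] ⇒ blocked
  2. sigma → eps ← mu ← alpha → lam → gamma — eps:collider[blocks]; mu:chain[blocks]; alpha:fork[blocks]; lam:chain[open] ⇒ blocked
  3. sigma → eps ← alpha → lam → gamma — eps:collider[blocks]; alpha:fork[blocks]; lam:chain[open] ⇒ blocked
  4. sigma ← alpha → lam → gamma — alpha:fork[blocks]; lam:chain[open] ⇒ blocked
  5. sigma → lam → gamma — lam:chain[open] ⇒ active
At least one path is unblocked, so d-separation fails.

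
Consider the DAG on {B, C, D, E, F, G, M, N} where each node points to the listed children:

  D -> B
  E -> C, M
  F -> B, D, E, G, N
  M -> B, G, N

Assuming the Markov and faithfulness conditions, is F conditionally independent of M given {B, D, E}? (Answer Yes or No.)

No

5 paths connect F and M; each must be blocked for d-separation to hold:
Path 1: F → B ← M
  B is a collider and B is conditioned on, which opens it — no node blocks this path, so it is active.
Path 2: F → G ← M
  G is a collider here and neither G nor any of its descendants is conditioned on, so the collider stays closed — the path is blocked at G.
Path 3: F → D → B ← M
  D is a chain here and D is conditioned on, so the path is blocked at D.
Path 4: F → N ← M
  N is a collider here and neither N nor any of its descendants is conditioned on, so the collider stays closed — the path is blocked at N.
Path 5: F → E → M
  E is a chain here and E is conditioned on, so the path is blocked at E.
Since the path F → B ← M is active, F and M are not d-separated given {B, D, E}.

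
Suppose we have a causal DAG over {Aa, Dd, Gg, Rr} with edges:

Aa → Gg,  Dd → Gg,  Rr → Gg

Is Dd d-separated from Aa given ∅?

Only one path connects Dd and Aa:
Path 1: Dd → Gg ← Aa
  Gg is a collider here and neither Gg nor any of its descendants is conditioned on, so the collider stays closed — the path is blocked at Gg.
Every path is blocked, so Dd and Aa are d-separated given ∅.

Yes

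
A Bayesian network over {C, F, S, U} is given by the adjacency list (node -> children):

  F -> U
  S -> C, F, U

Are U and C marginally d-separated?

No — U and C are not d-separated given ∅.

There are 2 undirected paths between U and C; checking each against the conditioning set ∅:
Path 1: U ← F ← S → C
  F is a chain and F is not conditioned on; S is a fork and S is not conditioned on — no node blocks this path, so it is active.
Path 2: U ← S → C
  S is a fork and S is not conditioned on — no node blocks this path, so it is active.
Because an active path exists, U and C are not d-separated.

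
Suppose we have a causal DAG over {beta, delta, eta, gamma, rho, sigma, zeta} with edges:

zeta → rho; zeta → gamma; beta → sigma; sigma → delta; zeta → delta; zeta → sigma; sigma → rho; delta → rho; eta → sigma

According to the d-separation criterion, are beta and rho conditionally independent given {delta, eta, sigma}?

No

Enumerating the 5 paths from beta to rho and testing each for blocking by {delta, eta, sigma}:
  1. beta → sigma → rho — sigma:chain[blocks] ⇒ blocked
  2. beta → sigma ← zeta → rho — sigma:collider[open]; zeta:fork[open] ⇒ active
  3. beta → sigma ← zeta → delta → rho — sigma:collider[open]; zeta:fork[open]; delta:chain[blocks] ⇒ blocked
  4. beta → sigma → delta → rho — sigma:chain[blocks]; delta:chain[blocks] ⇒ blocked
  5. beta → sigma → delta ← zeta → rho — sigma:chain[blocks]; delta:collider[open]; zeta:fork[open] ⇒ blocked
At least one path is unblocked, so d-separation fails.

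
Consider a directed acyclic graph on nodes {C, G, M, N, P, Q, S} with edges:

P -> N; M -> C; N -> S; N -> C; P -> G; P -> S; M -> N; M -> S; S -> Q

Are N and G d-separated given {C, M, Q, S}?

No — N and G are not d-separated given {C, M, Q, S}.

We examine all 4 paths between N and G:
  1. N ← P → G — P:fork[open] ⇒ active
  2. N → C ← M → S ← P → G — C:collider[open]; M:fork[blocks]; S:collider[open]; P:fork[open] ⇒ blocked
  3. N → S ← P → G — S:collider[open]; P:fork[open] ⇒ active
  4. N ← M → S ← P → G — M:fork[blocks]; S:collider[open]; P:fork[open] ⇒ blocked
Because an active path exists, N and G are not d-separated.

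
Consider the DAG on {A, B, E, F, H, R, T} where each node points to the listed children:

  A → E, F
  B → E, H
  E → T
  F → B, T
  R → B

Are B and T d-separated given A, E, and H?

There are 4 undirected paths between B and T; checking each against the conditioning set {A, E, H}:
Path 1: B ← F ← A → E → T
  A is a fork here and A is conditioned on, so the path is blocked at A.
Path 2: B ← F → T
  F is a fork and F is not conditioned on — no node blocks this path, so it is active.
Path 3: B → E ← A → F → T
  A is a fork here and A is conditioned on, so the path is blocked at A.
Path 4: B → E → T
  E is a chain here and E is conditioned on, so the path is blocked at E.
Because an active path exists, B and T are not d-separated.

No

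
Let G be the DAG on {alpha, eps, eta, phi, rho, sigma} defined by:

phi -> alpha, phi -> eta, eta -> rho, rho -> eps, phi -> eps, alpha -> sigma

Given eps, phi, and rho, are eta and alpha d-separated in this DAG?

There are 2 undirected paths between eta and alpha; checking each against the conditioning set {eps, phi, rho}:
Path 1: eta → rho → eps ← phi → alpha
  rho is a chain here and rho is conditioned on, so the path is blocked at rho.
Path 2: eta ← phi → alpha
  phi is a fork here and phi is conditioned on, so the path is blocked at phi.
Every path is blocked, so eta and alpha are d-separated given {eps, phi, rho}.

Yes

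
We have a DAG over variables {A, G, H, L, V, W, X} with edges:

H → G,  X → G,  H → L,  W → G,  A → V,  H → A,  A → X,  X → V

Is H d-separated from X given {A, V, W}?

Enumerating the 3 paths from H to X and testing each for blocking by {A, V, W}:
Path 1: H → G ← X
  G is a collider here and neither G nor any of its descendants is conditioned on, so the collider stays closed — the path is blocked at G.
Path 2: H → A → X
  A is a chain here and A is conditioned on, so the path is blocked at A.
Path 3: H → A → V ← X
  A is a chain here and A is conditioned on, so the path is blocked at A.
Every path is blocked, so H and X are d-separated given {A, V, W}.

Yes — H and X are d-separated given {A, V, W}.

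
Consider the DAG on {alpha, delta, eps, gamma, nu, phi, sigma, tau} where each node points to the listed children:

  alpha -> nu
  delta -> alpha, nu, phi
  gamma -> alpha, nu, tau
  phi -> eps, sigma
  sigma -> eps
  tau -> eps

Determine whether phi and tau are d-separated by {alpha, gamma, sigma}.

There are 6 undirected paths between phi and tau; checking each against the conditioning set {alpha, gamma, sigma}:
Path 1: phi → eps ← tau
  eps is a collider here and neither eps nor any of its descendants is conditioned on, so the collider stays closed — the path is blocked at eps.
Path 2: phi → sigma → eps ← tau
  sigma is a chain here and sigma is conditioned on, so the path is blocked at sigma.
Path 3: phi ← delta → nu ← alpha ← gamma → tau
  nu is a collider here and neither nu nor any of its descendants is conditioned on, so the collider stays closed — the path is blocked at nu.
Path 4: phi ← delta → nu ← gamma → tau
  nu is a collider here and neither nu nor any of its descendants is conditioned on, so the collider stays closed — the path is blocked at nu.
Path 5: phi ← delta → alpha → nu ← gamma → tau
  alpha is a chain here and alpha is conditioned on, so the path is blocked at alpha.
Path 6: phi ← delta → alpha ← gamma → tau
  gamma is a fork here and gamma is conditioned on, so the path is blocked at gamma.
Since every path is blocked, d-separation holds.

Yes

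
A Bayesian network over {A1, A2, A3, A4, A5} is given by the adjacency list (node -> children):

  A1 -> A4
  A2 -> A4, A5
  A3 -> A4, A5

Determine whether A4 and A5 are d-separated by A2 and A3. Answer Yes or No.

Yes

There are 2 undirected paths between A4 and A5; checking each against the conditioning set {A2, A3}:
  1. A4 ← A2 → A5 — A2:fork[blocks] ⇒ blocked
  2. A4 ← A3 → A5 — A3:fork[blocks] ⇒ blocked
Since every path is blocked, d-separation holds.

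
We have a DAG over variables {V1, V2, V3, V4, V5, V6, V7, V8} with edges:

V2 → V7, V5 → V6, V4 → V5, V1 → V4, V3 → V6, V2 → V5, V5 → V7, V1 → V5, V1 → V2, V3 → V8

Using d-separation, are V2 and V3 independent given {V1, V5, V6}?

Yes

Enumerating the 4 paths from V2 to V3 and testing each for blocking by {V1, V5, V6}:
  1. V2 → V5 → V6 ← V3 — V5:chain[blocks]; V6:collider[open] ⇒ blocked
  2. V2 → V7 ← V5 → V6 ← V3 — V7:collider[blocks]; V5:fork[blocks]; V6:collider[open] ⇒ blocked
  3. V2 ← V1 → V4 → V5 → V6 ← V3 — V1:fork[blocks]; V4:chain[open]; V5:chain[blocks]; V6:collider[open] ⇒ blocked
  4. V2 ← V1 → V5 → V6 ← V3 — V1:fork[blocks]; V5:chain[blocks]; V6:collider[open] ⇒ blocked
Every path is blocked, so V2 and V3 are d-separated given {V1, V5, V6}.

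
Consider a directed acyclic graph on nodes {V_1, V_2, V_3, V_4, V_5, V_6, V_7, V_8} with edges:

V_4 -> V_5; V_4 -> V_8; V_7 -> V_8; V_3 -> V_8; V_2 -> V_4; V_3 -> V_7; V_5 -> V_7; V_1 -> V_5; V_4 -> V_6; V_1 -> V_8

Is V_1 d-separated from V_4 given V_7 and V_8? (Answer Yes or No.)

We examine all 6 paths between V_1 and V_4:
Path 1: V_1 → V_5 ← V_4
  V_5 is a collider and its descendant V_7 is conditioned on, which opens it — no node blocks this path, so it is active.
Path 2: V_1 → V_5 → V_7 → V_8 ← V_4
  V_7 is a chain here and V_7 is conditioned on, so the path is blocked at V_7.
Path 3: V_1 → V_5 → V_7 ← V_3 → V_8 ← V_4
  V_5 is a chain and V_5 is not conditioned on; V_7 is a collider and V_7 is conditioned on, which opens it; V_3 is a fork and V_3 is not conditioned on; V_8 is a collider and V_8 is conditioned on, which opens it — no node blocks this path, so it is active.
Path 4: V_1 → V_8 ← V_4
  V_8 is a collider and V_8 is conditioned on, which opens it — no node blocks this path, so it is active.
Path 5: V_1 → V_8 ← V_7 ← V_5 ← V_4
  V_7 is a chain here and V_7 is conditioned on, so the path is blocked at V_7.
Path 6: V_1 → V_8 ← V_3 → V_7 ← V_5 ← V_4
  V_8 is a collider and V_8 is conditioned on, which opens it; V_3 is a fork and V_3 is not conditioned on; V_7 is a collider and V_7 is conditioned on, which opens it; V_5 is a chain and V_5 is not conditioned on — no node blocks this path, so it is active.
Since the path V_1 → V_5 ← V_4 is active, V_1 and V_4 are not d-separated given {V_7, V_8}.

No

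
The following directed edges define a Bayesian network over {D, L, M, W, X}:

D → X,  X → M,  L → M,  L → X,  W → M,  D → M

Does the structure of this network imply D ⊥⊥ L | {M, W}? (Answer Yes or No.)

No

There are 4 undirected paths between D and L; checking each against the conditioning set {M, W}:
Path 1: D → M ← L
  M is a collider and M is conditioned on, which opens it — no node blocks this path, so it is active.
Path 2: D → M ← X ← L
  M is a collider and M is conditioned on, which opens it; X is a chain and X is not conditioned on — no node blocks this path, so it is active.
Path 3: D → X → M ← L
  X is a chain and X is not conditioned on; M is a collider and M is conditioned on, which opens it — no node blocks this path, so it is active.
Path 4: D → X ← L
  X is a collider and its descendant M is conditioned on, which opens it — no node blocks this path, so it is active.
Since the path D → M ← L is active, D and L are not d-separated given {M, W}.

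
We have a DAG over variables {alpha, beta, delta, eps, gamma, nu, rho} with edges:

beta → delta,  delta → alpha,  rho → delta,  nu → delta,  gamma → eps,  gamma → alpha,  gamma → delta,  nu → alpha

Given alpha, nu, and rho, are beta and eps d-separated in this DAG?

No

We examine all 3 paths between beta and eps:
Path 1: beta → delta ← nu → alpha ← gamma → eps
  nu is a fork here and nu is conditioned on, so the path is blocked at nu.
Path 2: beta → delta → alpha ← gamma → eps
  delta is a chain and delta is not conditioned on; alpha is a collider and alpha is conditioned on, which opens it; gamma is a fork and gamma is not conditioned on — no node blocks this path, so it is active.
Path 3: beta → delta ← gamma → eps
  delta is a collider and its descendant alpha is conditioned on, which opens it; gamma is a fork and gamma is not conditioned on — no node blocks this path, so it is active.
Because an active path exists, beta and eps are not d-separated.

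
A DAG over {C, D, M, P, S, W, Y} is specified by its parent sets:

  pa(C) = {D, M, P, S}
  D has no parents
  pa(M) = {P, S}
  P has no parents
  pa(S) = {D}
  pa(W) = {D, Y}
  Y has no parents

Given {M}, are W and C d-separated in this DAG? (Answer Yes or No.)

There are 4 undirected paths between W and C; checking each against the conditioning set {M}:
  1. W ← D → C — D:fork[open] ⇒ active
  2. W ← D → S → M → C — D:fork[open]; S:chain[open]; M:chain[blocks] ⇒ blocked
  3. W ← D → S → M ← P → C — D:fork[open]; S:chain[open]; M:collider[open]; P:fork[open] ⇒ active
  4. W ← D → S → C — D:fork[open]; S:chain[open] ⇒ active
Because an active path exists, W and C are not d-separated.

No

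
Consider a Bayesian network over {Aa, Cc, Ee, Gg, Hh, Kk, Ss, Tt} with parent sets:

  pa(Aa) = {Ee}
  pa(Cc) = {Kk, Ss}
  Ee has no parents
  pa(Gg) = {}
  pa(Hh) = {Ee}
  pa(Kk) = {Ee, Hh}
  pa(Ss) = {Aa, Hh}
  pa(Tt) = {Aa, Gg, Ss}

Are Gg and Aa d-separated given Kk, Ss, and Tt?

There are 6 undirected paths between Gg and Aa; checking each against the conditioning set {Kk, Ss, Tt}:
  1. Gg → Tt ← Aa — Tt:collider[open] ⇒ active
  2. Gg → Tt ← Ss ← Aa — Tt:collider[open]; Ss:chain[blocks] ⇒ blocked
  3. Gg → Tt ← Ss ← Hh → Kk ← Ee → Aa — Tt:collider[open]; Ss:chain[blocks]; Hh:fork[open]; Kk:collider[open]; Ee:fork[open] ⇒ blocked
  4. Gg → Tt ← Ss ← Hh ← Ee → Aa — Tt:collider[open]; Ss:chain[blocks]; Hh:chain[open]; Ee:fork[open] ⇒ blocked
  5. Gg → Tt ← Ss → Cc ← Kk ← Ee → Aa — Tt:collider[open]; Ss:fork[blocks]; Cc:collider[blocks]; Kk:chain[blocks]; Ee:fork[open] ⇒ blocked
  6. Gg → Tt ← Ss → Cc ← Kk ← Hh ← Ee → Aa — Tt:collider[open]; Ss:fork[blocks]; Cc:collider[blocks]; Kk:chain[blocks]; Hh:chain[open]; Ee:fork[open] ⇒ blocked
At least one path is unblocked, so d-separation fails.

No — Gg and Aa are not d-separated given {Kk, Ss, Tt}.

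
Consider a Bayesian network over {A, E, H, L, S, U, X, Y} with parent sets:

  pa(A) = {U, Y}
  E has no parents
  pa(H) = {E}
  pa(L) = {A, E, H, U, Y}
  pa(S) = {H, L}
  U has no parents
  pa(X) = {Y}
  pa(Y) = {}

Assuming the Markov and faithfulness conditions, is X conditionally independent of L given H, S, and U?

We examine all 3 paths between X and L:
Path 1: X ← Y → L
  Y is a fork and Y is not conditioned on — no node blocks this path, so it is active.
Path 2: X ← Y → A → L
  Y is a fork and Y is not conditioned on; A is a chain and A is not conditioned on — no node blocks this path, so it is active.
Path 3: X ← Y → A ← U → L
  U is a fork here and U is conditioned on, so the path is blocked at U.
At least one path is unblocked, so d-separation fails.

No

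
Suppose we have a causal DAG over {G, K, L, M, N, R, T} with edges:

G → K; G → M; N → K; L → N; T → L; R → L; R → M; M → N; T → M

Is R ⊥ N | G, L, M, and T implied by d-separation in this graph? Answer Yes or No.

Enumerating the 6 paths from R to N and testing each for blocking by {G, L, M, T}:
Path 1: R → L ← T → M ← G → K ← N
  T is a fork here and T is conditioned on, so the path is blocked at T.
Path 2: R → L ← T → M → N
  T is a fork here and T is conditioned on, so the path is blocked at T.
Path 3: R → L → N
  L is a chain here and L is conditioned on, so the path is blocked at L.
Path 4: R → M ← T → L → N
  T is a fork here and T is conditioned on, so the path is blocked at T.
Path 5: R → M ← G → K ← N
  G is a fork here and G is conditioned on, so the path is blocked at G.
Path 6: R → M → N
  M is a chain here and M is conditioned on, so the path is blocked at M.
All paths are blocked; R ⊥ N | {G, L, M, T} holds.

Yes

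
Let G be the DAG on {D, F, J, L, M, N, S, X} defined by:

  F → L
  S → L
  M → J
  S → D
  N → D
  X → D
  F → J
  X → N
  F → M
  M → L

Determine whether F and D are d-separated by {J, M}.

Yes

We examine all 3 paths between F and D:
Path 1: F → J ← M → L ← S → D
  M is a fork here and M is conditioned on, so the path is blocked at M.
Path 2: F → M → L ← S → D
  M is a chain here and M is conditioned on, so the path is blocked at M.
Path 3: F → L ← S → D
  L is a collider here and neither L nor any of its descendants is conditioned on, so the collider stays closed — the path is blocked at L.
Since every path is blocked, d-separation holds.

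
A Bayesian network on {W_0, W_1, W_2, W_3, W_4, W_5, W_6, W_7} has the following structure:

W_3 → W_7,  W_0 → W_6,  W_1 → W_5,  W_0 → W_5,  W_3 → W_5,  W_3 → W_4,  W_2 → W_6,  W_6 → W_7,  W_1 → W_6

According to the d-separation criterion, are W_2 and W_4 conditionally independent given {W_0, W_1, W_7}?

No — W_2 and W_4 are not d-separated given {W_0, W_1, W_7}.

There are 3 undirected paths between W_2 and W_4; checking each against the conditioning set {W_0, W_1, W_7}:
Path 1: W_2 → W_6 ← W_0 → W_5 ← W_3 → W_4
  W_0 is a fork here and W_0 is conditioned on, so the path is blocked at W_0.
Path 2: W_2 → W_6 ← W_1 → W_5 ← W_3 → W_4
  W_1 is a fork here and W_1 is conditioned on, so the path is blocked at W_1.
Path 3: W_2 → W_6 → W_7 ← W_3 → W_4
  W_6 is a chain and W_6 is not conditioned on; W_7 is a collider and W_7 is conditioned on, which opens it; W_3 is a fork and W_3 is not conditioned on — no node blocks this path, so it is active.
Because an active path exists, W_2 and W_4 are not d-separated.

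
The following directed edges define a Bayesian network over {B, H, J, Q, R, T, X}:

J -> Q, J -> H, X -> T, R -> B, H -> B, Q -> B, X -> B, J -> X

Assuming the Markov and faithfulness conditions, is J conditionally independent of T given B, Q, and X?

Yes — J and T are d-separated given {B, Q, X}.

We examine all 3 paths between J and T:
Path 1: J → X → T
  X is a chain here and X is conditioned on, so the path is blocked at X.
Path 2: J → Q → B ← X → T
  Q is a chain here and Q is conditioned on, so the path is blocked at Q.
Path 3: J → H → B ← X → T
  X is a fork here and X is conditioned on, so the path is blocked at X.
All paths are blocked; J ⊥ T | {B, Q, X} holds.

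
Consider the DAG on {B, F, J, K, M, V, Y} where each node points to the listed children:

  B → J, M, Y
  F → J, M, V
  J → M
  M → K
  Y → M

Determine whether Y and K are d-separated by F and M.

Yes

4 paths connect Y and K; each must be blocked for d-separation to hold:
Path 1: Y ← B → J ← F → M → K
  F is a fork here and F is conditioned on, so the path is blocked at F.
Path 2: Y ← B → J → M → K
  M is a chain here and M is conditioned on, so the path is blocked at M.
Path 3: Y ← B → M → K
  M is a chain here and M is conditioned on, so the path is blocked at M.
Path 4: Y → M → K
  M is a chain here and M is conditioned on, so the path is blocked at M.
Every path is blocked, so Y and K are d-separated given {F, M}.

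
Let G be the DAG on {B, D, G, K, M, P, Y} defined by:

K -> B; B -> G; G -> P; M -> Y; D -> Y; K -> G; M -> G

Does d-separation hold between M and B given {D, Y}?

Yes — M and B are d-separated given {D, Y}.

Enumerating the 2 paths from M to B and testing each for blocking by {D, Y}:
  1. M → G ← K → B — G:collider[blocks]; K:fork[open] ⇒ blocked
  2. M → G ← B — G:collider[blocks] ⇒ blocked
Every path is blocked, so M and B are d-separated given {D, Y}.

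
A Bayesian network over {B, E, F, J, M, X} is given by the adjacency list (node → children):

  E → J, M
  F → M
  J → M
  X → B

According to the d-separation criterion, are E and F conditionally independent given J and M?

2 paths connect E and F; each must be blocked for d-separation to hold:
Path 1: E → M ← F
  M is a collider and M is conditioned on, which opens it — no node blocks this path, so it is active.
Path 2: E → J → M ← F
  J is a chain here and J is conditioned on, so the path is blocked at J.
Since the path E → M ← F is active, E and F are not d-separated given {J, M}.

No — E and F are not d-separated given {J, M}.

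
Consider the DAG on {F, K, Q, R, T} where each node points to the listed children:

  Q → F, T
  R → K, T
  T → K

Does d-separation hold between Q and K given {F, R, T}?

Yes

We examine all 2 paths between Q and K:
Path 1: Q → T ← R → K
  R is a fork here and R is conditioned on, so the path is blocked at R.
Path 2: Q → T → K
  T is a chain here and T is conditioned on, so the path is blocked at T.
All paths are blocked; Q ⊥ K | {F, R, T} holds.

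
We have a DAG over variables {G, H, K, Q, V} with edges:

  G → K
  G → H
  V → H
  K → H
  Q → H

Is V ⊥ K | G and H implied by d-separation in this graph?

No

There are 2 undirected paths between V and K; checking each against the conditioning set {G, H}:
Path 1: V → H ← G → K
  G is a fork here and G is conditioned on, so the path is blocked at G.
Path 2: V → H ← K
  H is a collider and H is conditioned on, which opens it — no node blocks this path, so it is active.
Since the path V → H ← K is active, V and K are not d-separated given {G, H}.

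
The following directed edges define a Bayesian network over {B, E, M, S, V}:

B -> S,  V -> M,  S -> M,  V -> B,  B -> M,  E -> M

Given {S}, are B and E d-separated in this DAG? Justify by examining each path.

Yes

Enumerating the 3 paths from B to E and testing each for blocking by {S}:
Path 1: B → M ← E
  M is a collider here and neither M nor any of its descendants is conditioned on, so the collider stays closed — the path is blocked at M.
Path 2: B → S → M ← E
  S is a chain here and S is conditioned on, so the path is blocked at S.
Path 3: B ← V → M ← E
  M is a collider here and neither M nor any of its descendants is conditioned on, so the collider stays closed — the path is blocked at M.
Since every path is blocked, d-separation holds.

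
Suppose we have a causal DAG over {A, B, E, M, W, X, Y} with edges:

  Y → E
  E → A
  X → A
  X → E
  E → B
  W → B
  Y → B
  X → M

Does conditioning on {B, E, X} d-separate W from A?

Yes

4 paths connect W and A; each must be blocked for d-separation to hold:
Path 1: W → B ← Y → E ← X → A
  X is a fork here and X is conditioned on, so the path is blocked at X.
Path 2: W → B ← Y → E → A
  E is a chain here and E is conditioned on, so the path is blocked at E.
Path 3: W → B ← E ← X → A
  E is a chain here and E is conditioned on, so the path is blocked at E.
Path 4: W → B ← E → A
  E is a fork here and E is conditioned on, so the path is blocked at E.
All paths are blocked; W ⊥ A | {B, E, X} holds.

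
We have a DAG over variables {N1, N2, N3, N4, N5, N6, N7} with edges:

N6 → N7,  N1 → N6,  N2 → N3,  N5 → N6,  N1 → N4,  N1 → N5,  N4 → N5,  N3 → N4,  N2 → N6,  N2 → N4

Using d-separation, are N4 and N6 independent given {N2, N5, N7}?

No

6 paths connect N4 and N6; each must be blocked for d-separation to hold:
Path 1: N4 ← N1 → N5 → N6
  N5 is a chain here and N5 is conditioned on, so the path is blocked at N5.
Path 2: N4 ← N1 → N6
  N1 is a fork and N1 is not conditioned on — no node blocks this path, so it is active.
Path 3: N4 ← N3 ← N2 → N6
  N2 is a fork here and N2 is conditioned on, so the path is blocked at N2.
Path 4: N4 → N5 ← N1 → N6
  N5 is a collider and N5 is conditioned on, which opens it; N1 is a fork and N1 is not conditioned on — no node blocks this path, so it is active.
Path 5: N4 → N5 → N6
  N5 is a chain here and N5 is conditioned on, so the path is blocked at N5.
Path 6: N4 ← N2 → N6
  N2 is a fork here and N2 is conditioned on, so the path is blocked at N2.
Because an active path exists, N4 and N6 are not d-separated.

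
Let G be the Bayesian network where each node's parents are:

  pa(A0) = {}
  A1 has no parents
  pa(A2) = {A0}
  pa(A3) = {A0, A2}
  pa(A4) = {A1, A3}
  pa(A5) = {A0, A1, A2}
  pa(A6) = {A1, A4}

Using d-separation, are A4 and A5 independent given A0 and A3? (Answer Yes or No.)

No

There are 6 undirected paths between A4 and A5; checking each against the conditioning set {A0, A3}:
Path 1: A4 ← A3 ← A0 → A5
  A3 is a chain here and A3 is conditioned on, so the path is blocked at A3.
Path 2: A4 ← A3 ← A0 → A2 → A5
  A3 is a chain here and A3 is conditioned on, so the path is blocked at A3.
Path 3: A4 ← A3 ← A2 → A5
  A3 is a chain here and A3 is conditioned on, so the path is blocked at A3.
Path 4: A4 ← A3 ← A2 ← A0 → A5
  A3 is a chain here and A3 is conditioned on, so the path is blocked at A3.
Path 5: A4 → A6 ← A1 → A5
  A6 is a collider here and neither A6 nor any of its descendants is conditioned on, so the collider stays closed — the path is blocked at A6.
Path 6: A4 ← A1 → A5
  A1 is a fork and A1 is not conditioned on — no node blocks this path, so it is active.
Because an active path exists, A4 and A5 are not d-separated.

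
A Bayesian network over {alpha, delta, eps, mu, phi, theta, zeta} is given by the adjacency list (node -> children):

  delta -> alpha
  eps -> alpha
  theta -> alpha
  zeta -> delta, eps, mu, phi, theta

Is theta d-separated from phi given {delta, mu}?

No

Enumerating the 3 paths from theta to phi and testing each for blocking by {delta, mu}:
Path 1: theta ← zeta → phi
  zeta is a fork and zeta is not conditioned on — no node blocks this path, so it is active.
Path 2: theta → alpha ← eps ← zeta → phi
  alpha is a collider here and neither alpha nor any of its descendants is conditioned on, so the collider stays closed — the path is blocked at alpha.
Path 3: theta → alpha ← delta ← zeta → phi
  alpha is a collider here and neither alpha nor any of its descendants is conditioned on, so the collider stays closed — the path is blocked at alpha.
Because an active path exists, theta and phi are not d-separated.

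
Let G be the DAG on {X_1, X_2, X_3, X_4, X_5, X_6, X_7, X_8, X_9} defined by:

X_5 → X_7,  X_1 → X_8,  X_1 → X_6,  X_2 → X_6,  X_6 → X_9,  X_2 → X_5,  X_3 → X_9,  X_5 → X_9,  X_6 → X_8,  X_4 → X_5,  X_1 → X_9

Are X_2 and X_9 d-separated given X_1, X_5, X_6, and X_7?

Yes

4 paths connect X_2 and X_9; each must be blocked for d-separation to hold:
Path 1: X_2 → X_5 → X_9
  X_5 is a chain here and X_5 is conditioned on, so the path is blocked at X_5.
Path 2: X_2 → X_6 → X_8 ← X_1 → X_9
  X_6 is a chain here and X_6 is conditioned on, so the path is blocked at X_6.
Path 3: X_2 → X_6 → X_9
  X_6 is a chain here and X_6 is conditioned on, so the path is blocked at X_6.
Path 4: X_2 → X_6 ← X_1 → X_9
  X_1 is a fork here and X_1 is conditioned on, so the path is blocked at X_1.
Since every path is blocked, d-separation holds.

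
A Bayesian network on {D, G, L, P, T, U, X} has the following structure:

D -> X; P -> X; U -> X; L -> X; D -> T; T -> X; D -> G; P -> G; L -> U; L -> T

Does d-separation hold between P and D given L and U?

Yes — P and D are d-separated given {L, U}.

We examine all 5 paths between P and D:
Path 1: P → G ← D
  G is a collider here and neither G nor any of its descendants is conditioned on, so the collider stays closed — the path is blocked at G.
Path 2: P → X ← U ← L → T ← D
  X is a collider here and neither X nor any of its descendants is conditioned on, so the collider stays closed — the path is blocked at X.
Path 3: P → X ← T ← D
  X is a collider here and neither X nor any of its descendants is conditioned on, so the collider stays closed — the path is blocked at X.
Path 4: P → X ← D
  X is a collider here and neither X nor any of its descendants is conditioned on, so the collider stays closed — the path is blocked at X.
Path 5: P → X ← L → T ← D
  X is a collider here and neither X nor any of its descendants is conditioned on, so the collider stays closed — the path is blocked at X.
All paths are blocked; P ⊥ D | {L, U} holds.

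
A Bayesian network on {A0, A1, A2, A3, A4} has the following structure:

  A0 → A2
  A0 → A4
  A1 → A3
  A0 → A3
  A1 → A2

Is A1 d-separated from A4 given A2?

There are 2 undirected paths between A1 and A4; checking each against the conditioning set {A2}:
  1. A1 → A3 ← A0 → A4 — A3:collider[blocks]; A0:fork[open] ⇒ blocked
  2. A1 → A2 ← A0 → A4 — A2:collider[open]; A0:fork[open] ⇒ active
At least one path is unblocked, so d-separation fails.

No — A1 and A4 are not d-separated given {A2}.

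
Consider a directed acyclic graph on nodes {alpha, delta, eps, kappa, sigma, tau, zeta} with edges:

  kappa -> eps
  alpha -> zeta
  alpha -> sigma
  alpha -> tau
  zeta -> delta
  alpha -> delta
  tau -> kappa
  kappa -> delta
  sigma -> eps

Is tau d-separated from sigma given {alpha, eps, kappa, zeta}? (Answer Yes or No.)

Yes — tau and sigma are d-separated given {alpha, eps, kappa, zeta}.

We examine all 6 paths between tau and sigma:
  1. tau ← alpha → zeta → delta ← kappa → eps ← sigma — alpha:fork[blocks]; zeta:chain[blocks]; delta:collider[blocks]; kappa:fork[blocks]; eps:collider[open] ⇒ blocked
  2. tau ← alpha → sigma — alpha:fork[blocks] ⇒ blocked
  3. tau ← alpha → delta ← kappa → eps ← sigma — alpha:fork[blocks]; delta:collider[blocks]; kappa:fork[blocks]; eps:collider[open] ⇒ blocked
  4. tau → kappa → eps ← sigma — kappa:chain[blocks]; eps:collider[open] ⇒ blocked
  5. tau → kappa → delta ← alpha → sigma — kappa:chain[blocks]; delta:collider[blocks]; alpha:fork[blocks] ⇒ blocked
  6. tau → kappa → delta ← zeta ← alpha → sigma — kappa:chain[blocks]; delta:collider[blocks]; zeta:chain[blocks]; alpha:fork[blocks] ⇒ blocked
All paths are blocked; tau ⊥ sigma | {alpha, eps, kappa, zeta} holds.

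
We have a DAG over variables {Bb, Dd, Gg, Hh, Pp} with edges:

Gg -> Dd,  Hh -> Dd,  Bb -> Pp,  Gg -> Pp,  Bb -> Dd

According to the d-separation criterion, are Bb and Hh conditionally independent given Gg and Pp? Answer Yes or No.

Enumerating the 2 paths from Bb to Hh and testing each for blocking by {Gg, Pp}:
Path 1: Bb → Dd ← Hh
  Dd is a collider here and neither Dd nor any of its descendants is conditioned on, so the collider stays closed — the path is blocked at Dd.
Path 2: Bb → Pp ← Gg → Dd ← Hh
  Gg is a fork here and Gg is conditioned on, so the path is blocked at Gg.
Since every path is blocked, d-separation holds.

Yes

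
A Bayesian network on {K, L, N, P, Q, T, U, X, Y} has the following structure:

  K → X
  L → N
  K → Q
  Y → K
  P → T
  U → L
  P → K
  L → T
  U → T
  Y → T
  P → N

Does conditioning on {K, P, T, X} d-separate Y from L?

We examine all 6 paths between Y and L:
  1. Y → K ← P → T ← U → L — K:collider[open]; P:fork[blocks]; T:collider[open]; U:fork[open] ⇒ blocked
  2. Y → K ← P → T ← L — K:collider[open]; P:fork[blocks]; T:collider[open] ⇒ blocked
  3. Y → K ← P → N ← L — K:collider[open]; P:fork[blocks]; N:collider[blocks] ⇒ blocked
  4. Y → T ← U → L — T:collider[open]; U:fork[open] ⇒ active
  5. Y → T ← P → N ← L — T:collider[open]; P:fork[blocks]; N:collider[blocks] ⇒ blocked
  6. Y → T ← L — T:collider[open] ⇒ active
Since the path Y → T ← U → L is active, Y and L are not d-separated given {K, P, T, X}.

No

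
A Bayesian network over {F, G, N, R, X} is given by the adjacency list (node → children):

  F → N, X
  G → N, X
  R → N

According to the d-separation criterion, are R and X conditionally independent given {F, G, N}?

Yes — R and X are d-separated given {F, G, N}.

There are 2 undirected paths between R and X; checking each against the conditioning set {F, G, N}:
Path 1: R → N ← F → X
  F is a fork here and F is conditioned on, so the path is blocked at F.
Path 2: R → N ← G → X
  G is a fork here and G is conditioned on, so the path is blocked at G.
Since every path is blocked, d-separation holds.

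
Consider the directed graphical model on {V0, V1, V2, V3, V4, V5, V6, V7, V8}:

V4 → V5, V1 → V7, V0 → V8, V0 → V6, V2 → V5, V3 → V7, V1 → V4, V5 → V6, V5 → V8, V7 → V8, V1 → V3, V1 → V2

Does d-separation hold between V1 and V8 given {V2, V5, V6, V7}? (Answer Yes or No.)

Yes

We examine all 6 paths between V1 and V8:
Path 1: V1 → V7 → V8
  V7 is a chain here and V7 is conditioned on, so the path is blocked at V7.
Path 2: V1 → V4 → V5 → V8
  V5 is a chain here and V5 is conditioned on, so the path is blocked at V5.
Path 3: V1 → V4 → V5 → V6 ← V0 → V8
  V5 is a chain here and V5 is conditioned on, so the path is blocked at V5.
Path 4: V1 → V3 → V7 → V8
  V7 is a chain here and V7 is conditioned on, so the path is blocked at V7.
Path 5: V1 → V2 → V5 → V8
  V2 is a chain here and V2 is conditioned on, so the path is blocked at V2.
Path 6: V1 → V2 → V5 → V6 ← V0 → V8
  V2 is a chain here and V2 is conditioned on, so the path is blocked at V2.
Every path is blocked, so V1 and V8 are d-separated given {V2, V5, V6, V7}.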